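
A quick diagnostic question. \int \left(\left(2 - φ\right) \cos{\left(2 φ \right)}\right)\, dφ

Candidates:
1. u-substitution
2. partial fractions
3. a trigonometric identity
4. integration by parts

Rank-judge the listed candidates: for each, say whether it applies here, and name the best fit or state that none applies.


Method: integration by parts — a polynomial factor 2 - φ multiplies \cos{\left(2 φ \right)}; differentiating 2 - φ lowers its degree while \cos{\left(2 φ \right)} integrates cleanly, so parts wins.
- u-substitution — no subexpression of the integrand serves as a whole-integral substitution inner — individual terms may offer their own, but none carries its derivative as a factor of the full integrand; a working change of variable would have to be constructed from outside the expression.
- partial fractions — there is no rational-function structure to decompose.
- a trigonometric identity — no identity rewrites this into an easier trigonometric form.
- integration by parts — a fit — the right tool for this form.


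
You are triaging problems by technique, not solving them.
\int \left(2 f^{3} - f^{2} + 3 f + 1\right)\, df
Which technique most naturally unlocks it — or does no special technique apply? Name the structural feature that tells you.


Best approach: no special technique — every term is a constant multiple of a power of f; term-wise power-rule integration needs no preliminary transformation.


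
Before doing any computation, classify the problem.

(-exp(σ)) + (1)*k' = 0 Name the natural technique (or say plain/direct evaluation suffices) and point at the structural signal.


Verdict: no special technique — the slope is a function of σ alone, so integrate both sides directly.


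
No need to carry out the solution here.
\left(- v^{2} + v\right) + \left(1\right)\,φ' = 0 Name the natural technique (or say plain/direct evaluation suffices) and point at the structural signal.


Verdict: no special technique — the slope is a pure function of v; integrate both sides and be done.


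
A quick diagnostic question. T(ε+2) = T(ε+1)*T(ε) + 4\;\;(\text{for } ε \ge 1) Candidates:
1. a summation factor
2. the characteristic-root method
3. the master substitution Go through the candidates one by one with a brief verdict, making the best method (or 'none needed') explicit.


Technique: no special technique — the sequence value feeds back through itself nonlinearly — linear superposition fails, and every superposition-based closed form fails with it.
- a summation factor: the recursion is nonlinear — outside the first-order linear family a summation factor addresses.
- the characteristic-root method: nonlinearity rules out exponential-mode superposition from the start.
- the master substitution — there is no divide-the-index recursive argument.


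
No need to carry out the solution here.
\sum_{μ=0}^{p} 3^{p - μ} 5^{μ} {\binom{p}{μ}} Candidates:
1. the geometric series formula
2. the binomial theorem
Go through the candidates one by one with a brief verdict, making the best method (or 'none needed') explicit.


Technique: the binomial theorem — the binomial coefficients weight matched powers of 5 and 3, which is exactly the expansion of a binomial power.
- the geometric series formula: no single multiplier carries one term to the next throughout the sum.
- the binomial theorem — applicable, and directly so.


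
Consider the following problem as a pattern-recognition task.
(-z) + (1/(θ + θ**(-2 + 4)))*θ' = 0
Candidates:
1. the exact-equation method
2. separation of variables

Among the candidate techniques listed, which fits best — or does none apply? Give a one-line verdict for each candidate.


Verdict: separation of variables — solved for the derivative, the right side factors as z times (θ + θ**(-2 + 4)) — all z-dependence separates from all θ-dependence. A Bernoulli rewrite would carry it as the equation stands — separating the variables needs no rearrangement either.
- the exact-equation method: the cross-partial test holds only vacuously — each coefficient lives in its own variable, so the exactness machinery reads no structure the split form does not already show.
- separation of variables — yes, a natural case for it.


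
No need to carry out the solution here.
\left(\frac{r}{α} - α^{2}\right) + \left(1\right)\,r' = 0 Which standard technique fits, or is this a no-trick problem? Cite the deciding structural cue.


Verdict: a linear integrating factor — linear in the unknown with genuine forcing: multiply through by the exponential of the integrated coefficient and the left side closes into one derivative.


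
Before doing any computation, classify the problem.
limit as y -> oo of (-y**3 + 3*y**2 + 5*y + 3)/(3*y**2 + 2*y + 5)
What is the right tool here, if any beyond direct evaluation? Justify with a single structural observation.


Technique: dominant-term comparison — at large y only the top-degree terms survive; compare the leading terms and the limit falls out. Viewed as a single quotient this is an ∞/∞ form — an at-infinity application of l'Hôpital's rule would also resolve it; comparing leading growth reads the answer without differentiating.


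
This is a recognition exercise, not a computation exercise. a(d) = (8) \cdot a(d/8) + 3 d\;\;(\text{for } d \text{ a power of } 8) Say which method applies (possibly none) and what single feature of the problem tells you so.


Method: the master substitution — treat m = log base 8 of d as the new clock: one recursion step advances m by one while d scales by 8.


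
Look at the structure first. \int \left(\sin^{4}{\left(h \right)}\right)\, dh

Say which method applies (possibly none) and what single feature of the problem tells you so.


Best approach: a trigonometric identity — the even exponent on \sin^{4}{\left(h \right)} signals one move: rewrite via cos of the doubled angle.


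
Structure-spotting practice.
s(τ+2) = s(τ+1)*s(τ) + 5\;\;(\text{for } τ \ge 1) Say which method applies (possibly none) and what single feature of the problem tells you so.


Diagnosis: no special technique — the new term depends nonlinearly on the old ones, which disqualifies every superposition-based technique.


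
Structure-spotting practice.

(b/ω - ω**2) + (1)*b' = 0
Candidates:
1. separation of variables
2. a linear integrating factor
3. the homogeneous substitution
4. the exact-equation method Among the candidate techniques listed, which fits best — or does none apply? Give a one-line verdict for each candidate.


Method: a linear integrating factor — linear in the unknown with genuine forcing: multiply through by the exponential of the integrated coefficient and the left side closes into one derivative.
- separation of variables — no algebra isolates the independent variable on one side and the unknown on the other.
- a linear integrating factor — a fit — the right tool for this form.
- the homogeneous substitution: the ratio substitution does not collapse this equation.
- the exact-equation method: the mixed partial derivatives differ, so the left side is not a total differential.


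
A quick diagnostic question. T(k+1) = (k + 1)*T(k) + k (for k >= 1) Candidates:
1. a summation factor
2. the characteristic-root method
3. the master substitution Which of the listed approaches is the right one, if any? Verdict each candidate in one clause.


Method: a summation factor — rescale the sequence by the product of the weights k + 1 so far — the recurrence collapses to a plain running sum.
- a summation factor — a fit — the right tool for this form.
- the characteristic-root method — an index-dependent weight blocks the pure exponential ansatz.
- the master substitution: with no divided-index recursive call, reindexing by powers of a base buys nothing.


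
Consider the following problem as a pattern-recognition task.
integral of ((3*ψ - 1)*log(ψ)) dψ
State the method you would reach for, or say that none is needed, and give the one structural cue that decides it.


Verdict: integration by parts — a polynomial next to log(ψ): integrate the polynomial, differentiate the log, and the integral simplifies in one pass.


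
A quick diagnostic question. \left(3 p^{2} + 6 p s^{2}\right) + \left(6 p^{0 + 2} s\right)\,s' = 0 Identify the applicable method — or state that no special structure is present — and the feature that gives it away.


Diagnosis: the exact-equation method — equality of cross partials is the green light — assemble the potential function term by term.


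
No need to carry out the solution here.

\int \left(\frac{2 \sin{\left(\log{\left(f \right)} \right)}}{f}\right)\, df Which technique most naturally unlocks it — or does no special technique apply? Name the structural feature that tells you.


Technique: u-substitution — collected, the integrand has one factor that is, up to a constant, the derivative of an inner expression the rest depends on — substitute for that inner expression.


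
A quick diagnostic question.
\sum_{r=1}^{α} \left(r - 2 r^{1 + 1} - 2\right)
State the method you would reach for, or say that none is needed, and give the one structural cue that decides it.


Diagnosis: no special technique — nothing telescopes and nothing is geometric; polynomial terms in r sum term by term.


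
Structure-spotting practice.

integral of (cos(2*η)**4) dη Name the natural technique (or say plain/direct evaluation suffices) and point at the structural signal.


Diagnosis: a trigonometric identity — the even exponent on cos(2*η)**4 signals one move: rewrite via cos of the doubled angle.


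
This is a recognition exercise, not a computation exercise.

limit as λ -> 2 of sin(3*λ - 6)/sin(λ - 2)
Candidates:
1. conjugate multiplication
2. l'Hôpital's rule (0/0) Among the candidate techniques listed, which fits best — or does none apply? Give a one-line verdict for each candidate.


Method: l'Hôpital's rule (0/0) — numerator and denominator both vanish at 2 — a genuine 0/0 form, which is exactly when l'Hôpital applies. A local series expansion at the point resolves it as well; the rule is the packaged version of that step.
- conjugate multiplication — multiplying by a conjugate would not remove any indeterminacy here.
- l'Hôpital's rule (0/0) — yes, a natural case for it.


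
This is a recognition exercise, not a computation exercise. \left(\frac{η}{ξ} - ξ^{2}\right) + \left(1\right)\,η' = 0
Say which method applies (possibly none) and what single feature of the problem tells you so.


Method: a linear integrating factor — the unknown enters only to the first power against a nonzero forcing term — the integrating-factor template applies directly.


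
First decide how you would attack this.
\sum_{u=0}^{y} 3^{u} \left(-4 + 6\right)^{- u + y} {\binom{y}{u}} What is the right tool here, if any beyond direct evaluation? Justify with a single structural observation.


Verdict: the binomial theorem — terms weighting {\binom{y}{u}} against matched powers of 3 and (-4 + 6) reassemble into (3 + (-4 + 6))^y by the binomial theorem.


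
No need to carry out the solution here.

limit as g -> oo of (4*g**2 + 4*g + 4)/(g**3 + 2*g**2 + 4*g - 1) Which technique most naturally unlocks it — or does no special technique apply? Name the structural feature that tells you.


Technique: dominant-term comparison — divide by the highest power of g present: lower-order terms vanish and the dominant ratio remains. l'Hôpital's at-infinity variant applies to the expression viewed as a single quotient; the leading-term comparison is the direct route.


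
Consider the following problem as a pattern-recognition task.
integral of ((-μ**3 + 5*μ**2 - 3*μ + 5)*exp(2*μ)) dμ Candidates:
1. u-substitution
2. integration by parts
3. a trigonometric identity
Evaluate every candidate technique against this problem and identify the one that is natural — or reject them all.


Technique: integration by parts — differentiate -μ**3 + 5*μ**2 - 3*μ + 5, integrate exp(2*μ): each pass lowers the polynomial degree, so parts terminates.
- u-substitution: no subexpression of the integrand pairs with its own derivative as a factor — individual terms may offer their own substitutions, but any change of variable covering the whole integral would have to be constructed from outside the expression.
- integration by parts: yes — fits the structure here.
- a trigonometric identity: no sine or cosine appears, so there is nothing for a trigonometric identity to act on.


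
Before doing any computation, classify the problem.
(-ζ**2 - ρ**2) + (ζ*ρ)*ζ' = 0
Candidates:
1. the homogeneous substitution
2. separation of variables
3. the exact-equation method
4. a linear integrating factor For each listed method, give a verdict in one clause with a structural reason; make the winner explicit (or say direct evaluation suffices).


Technique: the homogeneous substitution — the slope is degree-zero homogeneous: the ratio substitution v = ζ/ρ collapses it. A Bernoulli substitution is a fair alternative on this equation directly; the homogeneous reading takes it as given.
- the homogeneous substitution: applicable, and directly so.
- separation of variables: the two dependences do not factor apart.
- the exact-equation method: no potential function has this form as its differential, as written.
- a linear integrating factor — the unknown enters nonlinearly (through a power, a denominator, or a transcendental function), which the linear integrating-factor recipe cannot absorb as-is — any repair would come from a preliminary substitution, not the factor.


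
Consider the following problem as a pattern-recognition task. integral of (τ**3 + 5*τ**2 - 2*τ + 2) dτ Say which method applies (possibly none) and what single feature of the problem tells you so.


Technique: no special technique — every term is a constant multiple of a power of τ; term-wise power-rule integration needs no preliminary transformation.


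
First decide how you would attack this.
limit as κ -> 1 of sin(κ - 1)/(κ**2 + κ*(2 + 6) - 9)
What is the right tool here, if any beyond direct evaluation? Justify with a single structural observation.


Verdict: l'Hôpital's rule (0/0) — numerator and denominator both vanish at 1 — a genuine 0/0 form, which is exactly when l'Hôpital applies. The standard small-argument limits would also carry it; the rule is the systematic route.


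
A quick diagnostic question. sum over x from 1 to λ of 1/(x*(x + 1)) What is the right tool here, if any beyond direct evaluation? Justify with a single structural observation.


Verdict: telescoping — split 1/(x*(x + 1)) by partial fractions and the pieces are one function at shifted arguments — interior terms cancel.


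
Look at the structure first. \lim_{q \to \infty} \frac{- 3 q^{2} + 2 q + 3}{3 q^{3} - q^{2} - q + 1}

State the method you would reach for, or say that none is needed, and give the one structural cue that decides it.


Technique: dominant-term comparison — divide through by the highest power of q; every lower-order term dies and the dominant terms decide the limit. Differentiating the expression as a single quotient would eventually settle it as well; matching dominant growth settles it immediately.


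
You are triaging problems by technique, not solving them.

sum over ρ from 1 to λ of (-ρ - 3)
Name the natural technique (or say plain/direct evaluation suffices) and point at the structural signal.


Diagnosis: no special technique — no cancellation, no constant ratio, no binomial weights — just polynomial terms summed directly.


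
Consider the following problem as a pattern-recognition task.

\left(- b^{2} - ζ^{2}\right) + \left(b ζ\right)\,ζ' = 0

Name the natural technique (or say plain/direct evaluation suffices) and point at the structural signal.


Verdict: the homogeneous substitution — solved for the derivative, the right side is unchanged under scaling b and ζ together — it depends only on the ratio ζ/b, so substitute a single ratio variable. A Bernoulli substitution is a fair alternative on this equation directly; the homogeneous reading takes it as given.


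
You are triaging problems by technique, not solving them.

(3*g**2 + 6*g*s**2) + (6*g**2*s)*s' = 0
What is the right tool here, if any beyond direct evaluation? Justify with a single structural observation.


Technique: the exact-equation method — the compatibility test passes: the s-derivative of 3*g**2 + 6*g*s**2 matches the g-derivative of 6*g**2*s, so integrate a potential.


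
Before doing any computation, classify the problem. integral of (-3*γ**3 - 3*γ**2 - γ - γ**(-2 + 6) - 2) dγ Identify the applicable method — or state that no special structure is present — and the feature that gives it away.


Technique: no special technique — nothing composite, nothing rational, nothing trigonometric — each constant-multiple power of γ integrates by the power rule alone.


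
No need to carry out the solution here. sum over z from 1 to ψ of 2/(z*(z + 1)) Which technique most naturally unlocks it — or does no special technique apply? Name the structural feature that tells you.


Method: telescoping — 2/(z*(z + 1)) is a collapsed telescope: expand it into simple fractions to see the cancellation.


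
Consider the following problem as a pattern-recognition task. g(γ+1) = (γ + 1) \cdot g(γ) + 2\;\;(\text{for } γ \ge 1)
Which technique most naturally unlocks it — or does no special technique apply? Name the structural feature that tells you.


Technique: a summation factor — rescale the sequence by the product of the weights γ + 1 so far — the recurrence collapses to a plain running sum.


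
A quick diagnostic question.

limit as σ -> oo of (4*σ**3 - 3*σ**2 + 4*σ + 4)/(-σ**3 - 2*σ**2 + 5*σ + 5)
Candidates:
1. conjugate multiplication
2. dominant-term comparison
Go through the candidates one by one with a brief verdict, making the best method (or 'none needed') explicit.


Technique: dominant-term comparison — growth-rate triage: the leading powers of σ decide the limit, everything else is noise.
- conjugate multiplication — no divergent radical difference is present for a conjugate pair to cancel.
- dominant-term comparison — applies; the problem has the shape this method handles.


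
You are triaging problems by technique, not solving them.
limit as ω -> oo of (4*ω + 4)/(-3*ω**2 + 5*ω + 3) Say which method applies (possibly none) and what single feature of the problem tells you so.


Best approach: dominant-term comparison — as ω grows, only the highest-degree terms matter — compare leading terms and read the limit off. Differentiating the expression as a single quotient would eventually settle it as well; matching dominant growth settles it immediately.


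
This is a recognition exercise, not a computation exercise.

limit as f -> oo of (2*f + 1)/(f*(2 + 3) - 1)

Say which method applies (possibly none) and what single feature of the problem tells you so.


Diagnosis: dominant-term comparison — as f grows, only the highest-degree terms matter — compare leading terms and read the limit off. Viewed as a single quotient this is an ∞/∞ form — an at-infinity application of l'Hôpital's rule would also resolve it; comparing leading growth reads the answer without differentiating.


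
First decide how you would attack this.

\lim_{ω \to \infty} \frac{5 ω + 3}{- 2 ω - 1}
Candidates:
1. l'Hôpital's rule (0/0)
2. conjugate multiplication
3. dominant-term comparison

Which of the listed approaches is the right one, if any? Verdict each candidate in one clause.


Technique: dominant-term comparison — divide by the highest power of ω present: lower-order terms vanish and the dominant ratio remains.
- l'Hôpital's rule (0/0): viewed as a single quotient this runs to ∞/∞, not the 0/0 clash this candidate addresses; an at-infinity variant of the rule would resolve it, but comparing leading growth reads the answer without differentiating.
- conjugate multiplication: there is no infinity-minus-infinity radical difference to rationalize.
- dominant-term comparison: yes — fits the structure here.


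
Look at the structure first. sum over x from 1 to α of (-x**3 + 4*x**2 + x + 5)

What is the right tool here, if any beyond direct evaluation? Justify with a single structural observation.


Best approach: no special technique — the summand is a plain polynomial in x (expanding first if it arrives factored); standard power-sum formulas evaluate it term by term.


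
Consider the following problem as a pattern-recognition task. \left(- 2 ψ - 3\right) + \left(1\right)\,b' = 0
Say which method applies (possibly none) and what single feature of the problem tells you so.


Verdict: no special technique — solved for the derivative, no b appears — this is antidifferentiation in ψ wearing ODE clothing.


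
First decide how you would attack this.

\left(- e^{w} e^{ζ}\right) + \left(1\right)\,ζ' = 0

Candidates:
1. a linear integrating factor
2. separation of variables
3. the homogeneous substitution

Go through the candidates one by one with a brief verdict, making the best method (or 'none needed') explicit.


Diagnosis: separation of variables — all dependence on the two variables factors apart, the defining separable shape.
- a linear integrating factor: the unknown enters nonlinearly (through a power, a denominator, or a transcendental function), which the linear integrating-factor recipe cannot absorb as-is — any repair would come from a preliminary substitution, not the factor.
- separation of variables — yes, a natural case for it.
- the homogeneous substitution — the slope does not depend on the ratio of the variables alone.


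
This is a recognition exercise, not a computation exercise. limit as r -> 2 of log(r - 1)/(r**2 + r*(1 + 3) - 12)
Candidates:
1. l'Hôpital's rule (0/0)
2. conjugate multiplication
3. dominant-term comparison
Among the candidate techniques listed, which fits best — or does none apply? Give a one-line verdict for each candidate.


Method: l'Hôpital's rule (0/0) — numerator and denominator both vanish at 2 — a genuine 0/0 form, which is exactly when l'Hôpital applies. Known elementary limits would finish this too — the rule just bypasses the case analysis.
- l'Hôpital's rule (0/0): applies; the problem has the shape this method handles.
- conjugate multiplication: multiplying by a conjugate would not remove any indeterminacy here.
- dominant-term comparison: this limit is not decided by comparing polynomial growth at infinity.


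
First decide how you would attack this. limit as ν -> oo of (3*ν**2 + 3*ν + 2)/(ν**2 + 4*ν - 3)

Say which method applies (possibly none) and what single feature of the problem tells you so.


Verdict: dominant-term comparison — at large ν only the top-degree terms survive; compare the leading terms and the limit falls out. Differentiating the expression as a single quotient would eventually settle it as well; matching dominant growth settles it immediately.


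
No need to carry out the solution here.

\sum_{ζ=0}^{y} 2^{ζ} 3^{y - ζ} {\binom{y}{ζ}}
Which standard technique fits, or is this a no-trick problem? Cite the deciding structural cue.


Method: the binomial theorem — binomial coefficients against complementary powers of 2 and 3: recognize the binomial expansion and resum.


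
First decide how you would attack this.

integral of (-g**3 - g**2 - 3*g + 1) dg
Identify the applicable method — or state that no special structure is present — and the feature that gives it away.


Technique: no special technique — a term-by-term power-rule job in g; no substitution or rearrangement earns its keep here.


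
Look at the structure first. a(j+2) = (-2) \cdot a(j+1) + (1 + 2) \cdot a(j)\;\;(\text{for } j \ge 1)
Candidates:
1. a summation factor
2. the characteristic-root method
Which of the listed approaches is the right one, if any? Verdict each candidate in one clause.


Verdict: the characteristic-root method — linear, homogeneous, constant coefficients: solutions of the form r^j exist — find the roots of the characteristic polynomial.
- a summation factor: a summation factor telescopes one-step recursions; this one carries higher-order memory.
- the characteristic-root method: applies; the problem has the shape this method handles.


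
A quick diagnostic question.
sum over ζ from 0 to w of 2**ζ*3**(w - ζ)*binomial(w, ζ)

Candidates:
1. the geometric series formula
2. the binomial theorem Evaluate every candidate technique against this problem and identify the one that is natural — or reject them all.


Technique: the binomial theorem — terms weighting binomial(w, ζ) against matched powers of 2 and 3 reassemble into (2 + 3)^w by the binomial theorem.
- the geometric series formula: the term-to-term ratio changes with the index, so the geometric formula cannot close it.
- the binomial theorem — a fit — the right tool for this form.


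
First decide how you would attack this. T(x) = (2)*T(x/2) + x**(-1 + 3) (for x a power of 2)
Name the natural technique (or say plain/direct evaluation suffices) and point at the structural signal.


Technique: the master substitution — divide-the-index recursion (x/2 inside the call) straightens out once the index is rewritten as 2^m.


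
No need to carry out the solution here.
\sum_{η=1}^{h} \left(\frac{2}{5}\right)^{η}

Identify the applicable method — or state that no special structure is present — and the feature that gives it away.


Technique: the geometric series formula — the ratio of consecutive terms is the constant \frac{2}{5}, independent of the index — a geometric sum.


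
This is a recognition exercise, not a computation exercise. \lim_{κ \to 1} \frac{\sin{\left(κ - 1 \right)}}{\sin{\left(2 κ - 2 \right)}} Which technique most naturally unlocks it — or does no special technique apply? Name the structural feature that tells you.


Diagnosis: l'Hôpital's rule (0/0) — the 0/0 form at 1 is the signature situation for l'Hôpital's rule. The standard small-argument limits would also carry it; the rule is the systematic route.


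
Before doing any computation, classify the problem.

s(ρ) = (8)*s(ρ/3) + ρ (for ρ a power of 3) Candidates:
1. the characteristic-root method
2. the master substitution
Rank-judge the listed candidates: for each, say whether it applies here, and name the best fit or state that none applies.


Verdict: the master substitution — a divide-and-conquer shape: argument ρ/3, so change variables with ρ = 3^m and solve the linear version.
- the characteristic-root method — the recursion divides its index rather than shifting it — outside the constant-shift family the root method covers.
- the master substitution: yes — fits the structure here.


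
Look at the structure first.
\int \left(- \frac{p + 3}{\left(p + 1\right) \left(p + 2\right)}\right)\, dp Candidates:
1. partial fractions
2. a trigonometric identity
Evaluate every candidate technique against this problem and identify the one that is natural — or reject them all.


Method: partial fractions — a proper rational integrand whose denominator splits into simpler factors — decompose into partial fractions first.
- partial fractions — yes, a natural case for it.
- a trigonometric identity: with no trigonometric functions present, identity rewriting has no target.


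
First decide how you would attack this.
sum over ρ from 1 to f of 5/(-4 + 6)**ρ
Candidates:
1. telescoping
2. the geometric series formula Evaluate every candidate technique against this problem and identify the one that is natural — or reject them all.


Diagnosis: the geometric series formula — consecutive terms stand in a fixed index-free ratio — the geometric sum formula closes it.
- telescoping — the summand is not presented as a shifted difference — a telescoping rewrite may exist, but the displayed structure does not offer one.
- the geometric series formula: a fit — the right tool for this form.


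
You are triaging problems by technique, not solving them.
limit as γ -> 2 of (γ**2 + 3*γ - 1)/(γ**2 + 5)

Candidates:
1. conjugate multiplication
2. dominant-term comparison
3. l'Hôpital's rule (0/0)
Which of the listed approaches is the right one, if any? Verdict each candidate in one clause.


Method: no special technique — no vanishing denominator and no indeterminate clash at the point — evaluation is immediate.
- conjugate multiplication: there are no radicals in tension whose conjugate would simplify matters.
- dominant-term comparison: no dominant-degree comparison decides it.
- l'Hôpital's rule (0/0): substituting the point produces a determinate value, not a 0 over 0 clash.


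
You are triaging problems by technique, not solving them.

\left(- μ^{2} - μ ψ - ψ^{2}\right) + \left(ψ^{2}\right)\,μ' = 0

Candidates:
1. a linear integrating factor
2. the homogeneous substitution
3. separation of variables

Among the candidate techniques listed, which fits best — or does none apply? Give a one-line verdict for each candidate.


Technique: the homogeneous substitution — solved for the derivative, the right side is unchanged under scaling ψ and μ together — it depends only on the ratio μ/ψ, so substitute a single ratio variable.
- a linear integrating factor — a nonlinear term in the unknown puts this outside the integrating-factor template.
- the homogeneous substitution — applicable, and directly so.
- separation of variables: the two dependences do not factor apart.


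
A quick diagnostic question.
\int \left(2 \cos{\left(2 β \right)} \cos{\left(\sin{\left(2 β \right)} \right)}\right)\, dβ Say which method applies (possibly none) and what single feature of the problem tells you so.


Diagnosis: u-substitution — gathered as a product, the integrand carries the factor 2 \cos{\left(2 β \right)} — up to a constant, the derivative of the inner expression \sin{\left(2 β \right)} — so u = \sin{\left(2 β \right)} collapses the integral.


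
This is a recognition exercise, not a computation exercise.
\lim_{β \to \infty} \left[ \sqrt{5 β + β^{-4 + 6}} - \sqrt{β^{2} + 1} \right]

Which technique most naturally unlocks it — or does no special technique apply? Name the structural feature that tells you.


Verdict: conjugate multiplication — infinity minus infinity with a radical in play — multiply by the conjugate so the divergences of \sqrt{5 β + β^{-4 + 6}} and \sqrt{β^{2} + 1} annihilate.


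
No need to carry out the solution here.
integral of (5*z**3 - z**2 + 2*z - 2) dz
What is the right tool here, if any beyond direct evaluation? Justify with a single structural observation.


Technique: no special technique — every term is a constant multiple of a power of z; term-wise power-rule integration needs no preliminary transformation.


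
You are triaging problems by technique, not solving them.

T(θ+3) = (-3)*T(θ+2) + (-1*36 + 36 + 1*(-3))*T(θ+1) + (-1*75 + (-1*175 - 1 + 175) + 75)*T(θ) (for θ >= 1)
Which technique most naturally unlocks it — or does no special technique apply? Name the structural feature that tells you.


Verdict: the characteristic-root method — linear, homogeneous, constant coefficients: solutions of the form r^θ exist — find the roots of the characteristic polynomial.


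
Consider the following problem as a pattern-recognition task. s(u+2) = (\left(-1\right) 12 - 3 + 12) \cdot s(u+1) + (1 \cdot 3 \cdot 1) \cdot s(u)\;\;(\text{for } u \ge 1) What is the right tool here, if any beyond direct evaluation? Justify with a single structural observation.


Method: the characteristic-root method — no index-dependence in the weights and nothing inhomogeneous: classic characteristic-equation setup.


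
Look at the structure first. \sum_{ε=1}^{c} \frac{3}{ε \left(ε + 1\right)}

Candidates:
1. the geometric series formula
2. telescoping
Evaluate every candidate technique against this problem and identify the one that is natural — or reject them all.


Diagnosis: telescoping — the summand \frac{3}{ε \left(ε + 1\right)} decomposes into fractions whose poles differ by an integer shift — the series collapses.
- the geometric series formula: consecutive terms are not related by a fixed multiplier.
- telescoping: a fit — the right tool for this form.


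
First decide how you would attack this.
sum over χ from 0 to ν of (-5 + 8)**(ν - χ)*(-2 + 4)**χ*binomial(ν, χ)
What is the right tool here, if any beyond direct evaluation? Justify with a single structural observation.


Verdict: the binomial theorem — terms weighting binomial(ν, χ) against matched powers of (-2 + 4) and (-5 + 8) reassemble into ((-2 + 4) + (-5 + 8))^ν by the binomial theorem.


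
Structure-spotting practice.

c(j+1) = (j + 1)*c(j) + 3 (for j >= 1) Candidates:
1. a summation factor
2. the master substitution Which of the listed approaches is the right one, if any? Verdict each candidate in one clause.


Method: a summation factor — first-order linear but the coefficient j + 1 moves with the index — divide by the cumulative product and telescope.
- a summation factor — applicable, and directly so.
- the master substitution: the recursive argument is a shift of the index, not a fixed fraction of it.


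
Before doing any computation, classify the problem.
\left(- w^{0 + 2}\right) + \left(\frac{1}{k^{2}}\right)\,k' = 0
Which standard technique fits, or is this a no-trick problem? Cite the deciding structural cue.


Method: separation of variables — solved for the derivative, the right side splits multiplicatively into a function of each variable alone — divide and integrate each side. The cross-partial test also passes here (vacuously, each side single-variable); the potential-function route would work, separation is simply more immediate.


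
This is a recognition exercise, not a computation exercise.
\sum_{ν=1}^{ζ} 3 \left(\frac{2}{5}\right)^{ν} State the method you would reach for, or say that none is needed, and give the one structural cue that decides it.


Best approach: the geometric series formula — each summand is the previous one scaled by \frac{2}{5}; that constant multiplier is itself the geometric structure.


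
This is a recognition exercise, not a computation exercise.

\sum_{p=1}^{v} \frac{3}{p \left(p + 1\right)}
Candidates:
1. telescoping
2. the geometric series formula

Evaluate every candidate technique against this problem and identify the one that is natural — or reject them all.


Best approach: telescoping — rewrite \frac{3}{p \left(p + 1\right)} as simple fractions and successive terms eat each other — only the edges survive.
- telescoping — a fit — the right tool for this form.
- the geometric series formula — there is no constant term-to-term ratio.


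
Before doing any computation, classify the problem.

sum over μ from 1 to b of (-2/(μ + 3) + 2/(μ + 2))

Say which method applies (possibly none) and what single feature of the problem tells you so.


Verdict: telescoping — each term adds 2/(μ + 2) and subtracts the same expression advanced one index; that subtracted piece cancels against the next term's added copy — only the boundary terms survive.


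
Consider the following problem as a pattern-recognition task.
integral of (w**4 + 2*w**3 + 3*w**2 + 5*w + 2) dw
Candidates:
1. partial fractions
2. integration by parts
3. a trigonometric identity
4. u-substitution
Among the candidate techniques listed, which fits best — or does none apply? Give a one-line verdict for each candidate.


Method: no special technique — every term is a constant multiple of a power of w; term-wise power-rule integration needs no preliminary transformation.
- partial fractions — the expression is not a ratio of polynomials that decomposes further.
- integration by parts: parts would only shuffle a directly integrable integrand.
- a trigonometric identity — no sine or cosine appears, so there is nothing for a trigonometric identity to act on.
- u-substitution: no substitution does more than relabel what direct integration already handles.


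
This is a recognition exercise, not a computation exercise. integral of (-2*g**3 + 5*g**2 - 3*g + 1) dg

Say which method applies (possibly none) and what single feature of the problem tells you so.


Technique: no special technique — a term-by-term power-rule job in g; no substitution or rearrangement earns its keep here.


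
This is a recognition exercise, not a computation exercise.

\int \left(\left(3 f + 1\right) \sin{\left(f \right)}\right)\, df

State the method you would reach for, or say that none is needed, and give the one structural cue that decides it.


Best approach: integration by parts — differentiate 3 f + 1, integrate \sin{\left(f \right)}: each pass lowers the polynomial degree, so parts terminates.


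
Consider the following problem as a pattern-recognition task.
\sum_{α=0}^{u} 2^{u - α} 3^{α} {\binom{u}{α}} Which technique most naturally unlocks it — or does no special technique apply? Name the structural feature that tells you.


Method: the binomial theorem — the binomial coefficients weight matched powers of 3 and 2, which is exactly the expansion of a binomial power.


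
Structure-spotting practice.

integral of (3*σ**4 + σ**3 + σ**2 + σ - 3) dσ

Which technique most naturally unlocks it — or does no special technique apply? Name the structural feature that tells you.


Verdict: no special technique — a term-by-term power-rule job in σ; no substitution or rearrangement earns its keep here.


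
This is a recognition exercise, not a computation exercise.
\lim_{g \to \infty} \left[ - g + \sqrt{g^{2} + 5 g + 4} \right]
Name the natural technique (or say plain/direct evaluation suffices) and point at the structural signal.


Best approach: conjugate multiplication — neither \sqrt{g^{2} + 5 g + 4} nor g converges alone, so rewrite their difference as a conjugate-rationalized quotient first.


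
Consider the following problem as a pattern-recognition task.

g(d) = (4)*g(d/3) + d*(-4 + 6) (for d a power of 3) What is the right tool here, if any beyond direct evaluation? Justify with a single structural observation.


Method: the master substitution — the call at d/3 makes this multiplicative recursion; the master-style substitution converts it to additive.


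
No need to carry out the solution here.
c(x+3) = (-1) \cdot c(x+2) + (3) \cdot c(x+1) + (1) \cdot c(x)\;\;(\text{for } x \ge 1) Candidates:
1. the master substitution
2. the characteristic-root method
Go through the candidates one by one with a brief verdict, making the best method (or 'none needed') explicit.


Technique: the characteristic-root method — linear, homogeneous, constant coefficients: solutions of the form r^x exist — find the roots of the characteristic polynomial.
- the master substitution: there is no divide-the-index recursive argument.
- the characteristic-root method — a fit — the right tool for this form.


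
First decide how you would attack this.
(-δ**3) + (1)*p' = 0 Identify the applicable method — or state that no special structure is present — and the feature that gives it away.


Technique: no special technique — the slope is a pure function of δ; integrate both sides and be done.


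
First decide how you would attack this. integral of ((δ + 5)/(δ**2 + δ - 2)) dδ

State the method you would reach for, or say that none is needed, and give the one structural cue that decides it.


Method: partial fractions — break δ**2 + δ - 2 into its roots and the integral splits into logarithm-sized bites.


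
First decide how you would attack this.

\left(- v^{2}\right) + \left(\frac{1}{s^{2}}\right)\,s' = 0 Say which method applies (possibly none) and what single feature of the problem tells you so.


Best approach: separation of variables — one side of the product carries the independent variable, the other the unknown — the textbook separation shape. The equation is exact as it stands too — a potential function exists — though separation reads the split structure directly.
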